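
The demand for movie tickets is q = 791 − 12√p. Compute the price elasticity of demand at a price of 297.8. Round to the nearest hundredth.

-0.18

At p = 297.8, q = 583.9174.
dq/dp = −12/(2√p) = −12/(2·17.2569).
Point elasticity E = (dq/dp)·(p/q) = -0.3477 × 297.8/583.9174 ≈ -0.18.
|E| < 1, so demand is inelastic at this price.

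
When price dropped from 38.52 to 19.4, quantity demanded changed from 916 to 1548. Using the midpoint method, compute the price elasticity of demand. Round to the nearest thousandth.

-0.777

%ΔQ = (1548 − 916)/[(916 + 1548)/2] = 632/1232 ≈ 0.5130.
%ΔP = (19.4 − 38.52)/[(38.52 + 19.4)/2] = -19.12/28.96 ≈ -0.6602.
Arc elasticity E = %ΔQ/%ΔP ≈ 0.5130/-0.6602 ≈ -0.777.
|E| < 1: demand is inelastic over this range.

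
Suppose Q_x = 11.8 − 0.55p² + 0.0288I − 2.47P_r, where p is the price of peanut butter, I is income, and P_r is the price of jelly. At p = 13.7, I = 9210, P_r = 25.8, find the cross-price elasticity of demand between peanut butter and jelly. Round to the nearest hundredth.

At the given point, Q_x = 11.8 − 0.55(13.7)² + 0.0288(9210) − 2.47(25.8) = 11.8 − 103.2295 + 265.248 − 63.726 = 110.0925.
∂Q_x/∂P_r = −2.47, so E_xy = -2.47·(25.8/110.0925) ≈ -0.58.
E_xy < 0: the goods are complements.

-0.58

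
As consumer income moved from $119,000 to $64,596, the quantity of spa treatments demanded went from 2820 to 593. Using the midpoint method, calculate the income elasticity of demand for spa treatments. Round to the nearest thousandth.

2.202

%ΔQ = (593 − 2820)/[(2820+593)/2] = -2227/1706.5 ≈ -1.3050.
%ΔI = (64,596 − 119,000)/[(119,000+64,596)/2] = -54404/91798 ≈ -0.5926.
E_I = %ΔQ/%ΔI ≈ 2.202.
E_I > 1: normal good (luxury).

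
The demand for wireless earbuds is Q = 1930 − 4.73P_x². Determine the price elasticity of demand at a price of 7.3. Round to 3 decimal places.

At P_x = 7.3, Q = 1677.9383.
dQ/dP_x = −2·4.73·P_x = −69.058.
Point elasticity E = (dQ/dP_x)·(P_x/Q) = -69.058 × 7.3/1677.9383 ≈ -0.300.
|E| < 1, so demand is inelastic at this price.

-0.300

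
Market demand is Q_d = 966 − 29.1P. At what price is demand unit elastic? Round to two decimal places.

16.60

For linear demand Q_d = a − bP, E = −bP/(a − bP). |E| = 1 ⇒ bP = a − bP ⇒ P = a/(2b).
P = 966/(2·29.1) ≈ 16.60.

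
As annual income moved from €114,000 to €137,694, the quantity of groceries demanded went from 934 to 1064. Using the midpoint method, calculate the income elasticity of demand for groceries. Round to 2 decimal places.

0.69

%ΔQ = (1064 − 934)/[(934+1064)/2] = 130/999 ≈ 0.1301.
%ΔM = (137,694 − 114,000)/[(114,000+137,694)/2] = 23694/125847 ≈ 0.1883.
E_I = %ΔQ/%ΔM ≈ 0.69.
E_I ∈ (0,1): normal good (necessity).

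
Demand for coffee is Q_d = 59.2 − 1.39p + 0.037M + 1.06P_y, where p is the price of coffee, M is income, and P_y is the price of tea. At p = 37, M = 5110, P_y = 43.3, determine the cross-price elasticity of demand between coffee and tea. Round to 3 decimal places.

Substituting, Q_d = 59.2 − 1.39(37) + 0.037(5110) + 1.06(43.3) = 59.2 − 51.43 + 189.07 + 45.898 = 242.738.
∂Q_d/∂P_y = +1.06, so E_xy = 1.06·(43.3/242.738) ≈ 0.189.
E_xy > 0: the goods are substitutes.

0.189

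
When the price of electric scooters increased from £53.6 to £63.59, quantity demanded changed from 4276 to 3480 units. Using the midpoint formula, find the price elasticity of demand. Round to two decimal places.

%Δq = (3480 − 4276)/[(4276 + 3480)/2] = -796/3878 ≈ -0.2053.
%Δp = (63.59 − 53.6)/[(53.6 + 63.59)/2] = 9.99/58.595 ≈ 0.1705.
Arc elasticity E = %Δq/%Δp ≈ -0.2053/0.1705 ≈ -1.20.
|E| > 1: demand is elastic over this range.

-1.20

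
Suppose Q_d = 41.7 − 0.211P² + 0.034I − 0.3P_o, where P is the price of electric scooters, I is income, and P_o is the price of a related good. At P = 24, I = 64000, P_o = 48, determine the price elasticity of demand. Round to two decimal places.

-0.12

At the given point, Q_d = 41.7 − 0.211(24)² + 0.034(64000) − 0.3(48) = 41.7 − 121.536 + 2176 − 14.4 = 2081.764.
∂Q_d/∂P = −2·0.211·P = -10.128, so E_p = -10.128·(24/2081.764) ≈ -0.12.
|E_p| < 1: demand is inelastic.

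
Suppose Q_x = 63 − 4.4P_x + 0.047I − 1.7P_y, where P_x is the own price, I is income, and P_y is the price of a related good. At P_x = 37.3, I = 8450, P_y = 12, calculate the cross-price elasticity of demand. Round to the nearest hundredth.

-0.07

At the given point, Q_x = 63 − 4.4(37.3) + 0.047(8450) − 1.7(12) = 63 − 164.12 + 397.15 − 20.4 = 275.63.
∂Q_x/∂P_y = −1.7, so E_xy = -1.7·(12/275.63) ≈ -0.07.
E_xy < 0: the goods are complements.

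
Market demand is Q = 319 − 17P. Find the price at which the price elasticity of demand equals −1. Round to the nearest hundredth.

9.38

For linear demand Q = a − bP, E = −bP/(a − bP). |E| = 1 ⇒ bP = a − bP ⇒ P = a/(2b).
P = 319/(2·17) ≈ 9.38.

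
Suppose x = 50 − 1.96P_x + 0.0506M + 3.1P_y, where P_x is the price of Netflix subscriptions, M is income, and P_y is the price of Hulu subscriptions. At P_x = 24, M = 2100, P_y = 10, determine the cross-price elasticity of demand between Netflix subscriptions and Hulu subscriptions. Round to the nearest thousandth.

0.221

x = 50 − 1.96(24) + 0.0506(2100) + 3.1(10) = 50 − 47.04 + 106.26 + 31 = 140.22.
∂x/∂P_y = +3.1, so E_xy = 3.1·(10/140.22) ≈ 0.221.
E_xy > 0: the goods are substitutes.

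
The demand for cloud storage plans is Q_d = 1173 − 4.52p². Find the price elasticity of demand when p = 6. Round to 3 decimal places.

-0.322

At p = 6, Q_d = 1010.28.
dQ_d/dp = −2·4.52·p = −54.24.
Point elasticity E = (dQ_d/dp)·(p/Q_d) = -54.24 × 6/1010.28 ≈ -0.322.
|E| < 1, so demand is inelastic at this price.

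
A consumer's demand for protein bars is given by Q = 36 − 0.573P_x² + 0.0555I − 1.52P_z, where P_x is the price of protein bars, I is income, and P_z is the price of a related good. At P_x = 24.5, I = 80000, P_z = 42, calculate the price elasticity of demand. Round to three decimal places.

Evaluating quantity at (P_x, I, P_z) gives Q = 36 − 0.573(24.5)² + 0.0555(80000) − 1.52(42) = 36 − 343.9433 + 4440 − 63.84 = 4068.2168.
∂Q/∂P_x = −2·0.573·P_x = -28.077, so E_p = -28.077·(24.5/4068.2168) ≈ -0.169.
|E_p| < 1: demand is inelastic.

-0.169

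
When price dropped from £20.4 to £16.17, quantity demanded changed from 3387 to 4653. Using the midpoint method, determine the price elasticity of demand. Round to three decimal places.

%Δq = (4653 − 3387)/[(3387 + 4653)/2] = 1266/4020 ≈ 0.3149.
%Δp = (16.17 − 20.4)/[(20.4 + 16.17)/2] = -4.23/18.285 ≈ -0.2313.
Arc elasticity E = %Δq/%Δp ≈ 0.3149/-0.2313 ≈ -1.361.
|E| > 1: demand is elastic over this range.

-1.361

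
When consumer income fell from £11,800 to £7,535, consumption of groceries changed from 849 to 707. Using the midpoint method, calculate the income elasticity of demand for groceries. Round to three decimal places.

%ΔQ = (707 − 849)/[(849+707)/2] = -142/778 ≈ -0.1825.
%ΔM = (7,535 − 11,800)/[(11,800+7,535)/2] = -4265/9667.5 ≈ -0.4412.
E_I = %ΔQ/%ΔM ≈ 0.414.
E_I ∈ (0,1): normal good (necessity).

0.414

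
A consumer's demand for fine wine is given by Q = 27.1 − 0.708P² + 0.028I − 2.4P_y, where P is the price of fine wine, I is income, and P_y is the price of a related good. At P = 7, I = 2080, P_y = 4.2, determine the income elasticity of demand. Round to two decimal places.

Substituting, Q = 27.1 − 0.708(7)² + 0.028(2080) − 2.4(4.2) = 27.1 − 34.692 + 58.24 − 10.08 = 40.568.
∂Q/∂I = +0.028, so E_I = 0.028·(2080/40.568) ≈ 1.44.
E_I > 1: normal good (luxury).

1.44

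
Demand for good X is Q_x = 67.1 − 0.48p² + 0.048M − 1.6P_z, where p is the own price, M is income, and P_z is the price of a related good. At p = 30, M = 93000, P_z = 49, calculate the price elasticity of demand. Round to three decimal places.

Substituting, Q_x = 67.1 − 0.48(30)² + 0.048(93000) − 1.6(49) = 67.1 − 432 + 4464 − 78.4 = 4020.7.
∂Q_x/∂p = −2·0.48·p = -28.8, so E_p = -28.8·(30/4020.7) ≈ -0.215.
|E_p| < 1: demand is inelastic.

-0.215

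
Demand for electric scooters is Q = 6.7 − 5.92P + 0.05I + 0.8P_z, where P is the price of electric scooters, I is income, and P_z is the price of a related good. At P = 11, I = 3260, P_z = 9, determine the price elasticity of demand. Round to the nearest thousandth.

Q = 6.7 − 5.92(11) + 0.05(3260) + 0.8(9) = 6.7 − 65.12 + 163 + 7.2 = 111.78.
∂Q/∂P = −5.92, so E_p = (−5.92)·(11/111.78) ≈ -0.583.
|E_p| < 1: demand is inelastic.

-0.583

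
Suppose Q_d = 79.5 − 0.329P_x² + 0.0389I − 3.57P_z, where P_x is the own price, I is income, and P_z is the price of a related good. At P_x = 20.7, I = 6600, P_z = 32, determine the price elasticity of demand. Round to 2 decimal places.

Q_d = 79.5 − 0.329(20.7)² + 0.0389(6600) − 3.57(32) = 79.5 − 140.9732 + 256.74 − 114.24 = 81.0268.
∂Q_d/∂P_x = −2·0.329·P_x = -13.6206, so E_p = -13.6206·(20.7/81.0268) ≈ -3.48.
|E_p| > 1: demand is elastic.

-3.48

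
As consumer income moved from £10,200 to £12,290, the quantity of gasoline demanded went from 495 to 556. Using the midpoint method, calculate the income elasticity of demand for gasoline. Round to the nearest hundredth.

0.62

%ΔQ = (556 − 495)/[(495+556)/2] = 61/525.5 ≈ 0.1161.
%ΔI = (12,290 − 10,200)/[(10,200+12,290)/2] = 2090/11245 ≈ 0.1859.
E_I = %ΔQ/%ΔI ≈ 0.62.
E_I ∈ (0,1): normal good (necessity).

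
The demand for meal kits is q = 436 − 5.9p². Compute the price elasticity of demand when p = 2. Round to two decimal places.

At p = 2, q = 412.4.
dq/dp = −2·5.9·p = −23.6.
Point elasticity E = (dq/dp)·(p/q) = -23.6 × 2/412.4 ≈ -0.11.
|E| < 1, so demand is inelastic at this price.

-0.11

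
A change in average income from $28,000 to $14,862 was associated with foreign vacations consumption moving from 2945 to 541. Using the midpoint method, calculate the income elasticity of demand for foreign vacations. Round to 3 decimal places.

2.250

%ΔQ = (541 − 2945)/[(2945+541)/2] = -2404/1743 ≈ -1.3792.
%ΔY = (14,862 − 28,000)/[(28,000+14,862)/2] = -13138/21431 ≈ -0.6130.
E_I = %ΔQ/%ΔY ≈ 2.250.
E_I > 1: normal good (luxury).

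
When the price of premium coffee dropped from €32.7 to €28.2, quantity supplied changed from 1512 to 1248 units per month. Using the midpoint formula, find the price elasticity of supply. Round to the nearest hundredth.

%Δq = (1248 − 1512)/[(1512 + 1248)/2] = -264/1380 ≈ -0.1913.
%Δp = (28.2 − 32.7)/[(32.7 + 28.2)/2] = -4.5/30.45 ≈ -0.1478.
Arc elasticity E = %Δq/%Δp ≈ -0.1913/-0.1478 ≈ 1.29.
|E| > 1: supply is elastic over this range.

1.29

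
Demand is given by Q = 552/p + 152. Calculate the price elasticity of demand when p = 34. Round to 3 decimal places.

At p = 34, Q = 168.2353.
dQ/dp = −552/p² = −0.4775.
Point elasticity E = (dQ/dp)·(p/Q) = -0.4775 × 34/168.2353 ≈ -0.097.
|E| < 1, so demand is inelastic at this price.

-0.097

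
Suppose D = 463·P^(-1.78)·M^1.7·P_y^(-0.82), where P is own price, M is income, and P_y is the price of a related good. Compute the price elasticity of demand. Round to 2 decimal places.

For a Cobb–Douglas (constant-elasticity) form D = A·P^α·…, the elasticity with respect to P equals the exponent α at every point.
Here the exponent on P is -1.78, so the price elasticity of demand is -1.78.

-1.78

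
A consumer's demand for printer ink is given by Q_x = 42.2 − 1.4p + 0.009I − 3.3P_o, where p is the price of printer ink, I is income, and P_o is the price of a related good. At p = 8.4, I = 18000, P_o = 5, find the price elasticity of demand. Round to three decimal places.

Evaluating quantity at (p, I, P_o) gives Q_x = 42.2 − 1.4(8.4) + 0.009(18000) − 3.3(5) = 42.2 − 11.76 + 162 − 16.5 = 175.94.
∂Q_x/∂p = −1.4, so E_p = (−1.4)·(8.4/175.94) ≈ -0.067.
|E_p| < 1: demand is inelastic.

-0.067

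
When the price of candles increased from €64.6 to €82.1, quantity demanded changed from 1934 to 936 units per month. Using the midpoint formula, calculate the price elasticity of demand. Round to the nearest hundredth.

-2.92

%Δq = (936 − 1934)/[(1934 + 936)/2] = -998/1435 ≈ -0.6955.
%ΔP = (82.1 − 64.6)/[(64.6 + 82.1)/2] = 17.5/73.35 ≈ 0.2386.
Arc elasticity E = %Δq/%ΔP ≈ -0.6955/0.2386 ≈ -2.92.
|E| > 1: demand is elastic over this range.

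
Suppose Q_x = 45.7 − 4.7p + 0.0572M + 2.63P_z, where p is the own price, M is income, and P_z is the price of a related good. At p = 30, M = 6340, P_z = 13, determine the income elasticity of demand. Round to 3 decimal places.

1.203

Substituting, Q_x = 45.7 − 4.7(30) + 0.0572(6340) + 2.63(13) = 45.7 − 141 + 362.648 + 34.19 = 301.538.
∂Q_x/∂M = +0.0572, so E_I = 0.0572·(6340/301.538) ≈ 1.203.
E_I > 1: normal good (luxury).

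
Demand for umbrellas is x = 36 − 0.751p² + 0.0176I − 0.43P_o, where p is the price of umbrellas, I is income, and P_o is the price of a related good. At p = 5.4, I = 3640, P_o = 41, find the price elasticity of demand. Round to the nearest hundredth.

-0.72

x = 36 − 0.751(5.4)² + 0.0176(3640) − 0.43(41) = 36 − 21.8992 + 64.064 − 17.63 = 60.5348.
∂x/∂p = −2·0.751·p = -8.1108, so E_p = -8.1108·(5.4/60.5348) ≈ -0.72.
|E_p| < 1: demand is inelastic.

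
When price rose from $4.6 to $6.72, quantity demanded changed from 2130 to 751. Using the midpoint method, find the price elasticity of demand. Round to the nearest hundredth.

-2.56

%ΔQ = (751 − 2130)/[(2130 + 751)/2] = -1379/1440.5 ≈ -0.9573.
%ΔP = (6.72 − 4.6)/[(4.6 + 6.72)/2] = 2.12/5.66 ≈ 0.3746.
Arc elasticity E = %ΔQ/%ΔP ≈ -0.9573/0.3746 ≈ -2.56.
|E| > 1: demand is elastic over this range.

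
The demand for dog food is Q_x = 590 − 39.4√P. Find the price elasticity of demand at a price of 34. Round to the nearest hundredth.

At P = 34, Q_x = 360.2605.
dQ_x/dP = −39.4/(2√P) = −39.4/(2·5.831).
Point elasticity E = (dQ_x/dP)·(P/Q_x) = -3.3785 × 34/360.2605 ≈ -0.32.
|E| < 1, so demand is inelastic at this price.

-0.32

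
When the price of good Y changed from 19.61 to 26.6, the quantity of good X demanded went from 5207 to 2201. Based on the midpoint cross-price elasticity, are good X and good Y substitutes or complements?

complements

%ΔQ_x = (2201 − 5207)/[(5207+2201)/2] = -3006/3704 ≈ -0.8116.
%ΔP_y = (26.6 − 19.61)/[(19.61+26.6)/2] ≈ 0.3025.
E_xy = -0.8116/0.3025 ≈ -2.683.
E_xy < 0, so the goods are complements.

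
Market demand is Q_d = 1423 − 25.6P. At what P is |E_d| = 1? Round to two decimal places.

27.79

For linear demand Q_d = a − bP, E = −bP/(a − bP). |E| = 1 ⇒ bP = a − bP ⇒ P = a/(2b).
P = 1423/(2·25.6) ≈ 27.79.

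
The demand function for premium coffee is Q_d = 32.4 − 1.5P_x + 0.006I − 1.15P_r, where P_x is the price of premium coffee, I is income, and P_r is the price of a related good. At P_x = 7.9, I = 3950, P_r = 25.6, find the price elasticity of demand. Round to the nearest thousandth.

First evaluate Q_d: 32.4 − 1.5(7.9) + 0.006(3950) − 1.15(25.6) = 32.4 − 11.85 + 23.7 − 29.44 = 14.81.
∂Q_d/∂P_x = −1.5, so E_p = (−1.5)·(7.9/14.81) ≈ -0.800.
|E_p| < 1: demand is inelastic.

-0.800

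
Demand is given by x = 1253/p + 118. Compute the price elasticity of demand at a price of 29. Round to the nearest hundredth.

At p = 29, x = 161.2069.
dx/dp = −1253/p² = −1.4899.
Point elasticity E = (dx/dp)·(p/x) = -1.4899 × 29/161.2069 ≈ -0.27.
|E| < 1, so demand is inelastic at this price.

-0.27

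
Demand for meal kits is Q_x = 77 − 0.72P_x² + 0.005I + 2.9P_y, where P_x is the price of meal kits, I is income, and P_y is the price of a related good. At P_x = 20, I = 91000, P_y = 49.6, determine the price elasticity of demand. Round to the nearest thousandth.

-1.485

Substituting, Q_x = 77 − 0.72(20)² + 0.005(91000) + 2.9(49.6) = 77 − 288 + 455 + 143.84 = 387.84.
∂Q_x/∂P_x = −2·0.72·P_x = -28.8, so E_p = -28.8·(20/387.84) ≈ -1.485.
|E_p| > 1: demand is elastic.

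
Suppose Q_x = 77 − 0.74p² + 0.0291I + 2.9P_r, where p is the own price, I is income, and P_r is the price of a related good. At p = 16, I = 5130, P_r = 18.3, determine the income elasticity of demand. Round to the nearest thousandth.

1.660

Evaluating quantity at (p, I, P_r) gives Q_x = 77 − 0.74(16)² + 0.0291(5130) + 2.9(18.3) = 77 − 189.44 + 149.283 + 53.07 = 89.913.
∂Q_x/∂I = +0.0291, so E_I = 0.0291·(5130/89.913) ≈ 1.660.
E_I > 1: normal good (luxury).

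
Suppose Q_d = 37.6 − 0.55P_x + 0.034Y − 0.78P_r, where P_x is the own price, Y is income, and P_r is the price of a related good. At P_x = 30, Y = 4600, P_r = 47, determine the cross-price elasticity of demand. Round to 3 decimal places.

First evaluate Q_d: 37.6 − 0.55(30) + 0.034(4600) − 0.78(47) = 37.6 − 16.5 + 156.4 − 36.66 = 140.84.
∂Q_d/∂P_r = −0.78, so E_xy = -0.78·(47/140.84) ≈ -0.260.
E_xy < 0: the goods are complements.

-0.260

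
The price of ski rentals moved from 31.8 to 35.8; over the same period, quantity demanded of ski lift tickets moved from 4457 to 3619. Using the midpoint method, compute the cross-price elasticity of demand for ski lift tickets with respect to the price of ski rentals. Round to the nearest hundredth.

%ΔQ_x = (3619 − 4457)/[(4457+3619)/2] = -838/4038 ≈ -0.2075.
%ΔP_y = (35.8 − 31.8)/[(31.8+35.8)/2] ≈ 0.1183.
E_xy = -0.2075/0.1183 ≈ -1.75.
E_xy < 0, so ski lift tickets and ski rentals are complements.

-1.75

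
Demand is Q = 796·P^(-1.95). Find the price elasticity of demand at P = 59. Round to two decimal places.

-1.95

For a Cobb–Douglas (constant-elasticity) form Q = A·P^α·…, the elasticity with respect to P equals the exponent α at every point.
Here the exponent on P is -1.95, so the price elasticity of demand is -1.95.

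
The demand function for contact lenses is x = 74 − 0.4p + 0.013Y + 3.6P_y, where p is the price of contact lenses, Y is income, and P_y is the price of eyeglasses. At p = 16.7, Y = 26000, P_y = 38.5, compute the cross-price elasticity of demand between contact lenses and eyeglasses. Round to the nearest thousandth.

Substituting, x = 74 − 0.4(16.7) + 0.013(26000) + 3.6(38.5) = 74 − 6.68 + 338 + 138.6 = 543.92.
∂x/∂P_y = +3.6, so E_xy = 3.6·(38.5/543.92) ≈ 0.255.
E_xy > 0: the goods are substitutes.

0.255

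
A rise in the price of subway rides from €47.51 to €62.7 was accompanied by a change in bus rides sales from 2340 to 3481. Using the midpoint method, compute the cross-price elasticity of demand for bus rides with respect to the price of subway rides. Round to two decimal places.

1.42

%ΔQ_x = (3481 − 2340)/[(2340+3481)/2] = 1141/2910.5 ≈ 0.3920.
%ΔP_y = (62.7 − 47.51)/[(47.51+62.7)/2] ≈ 0.2757.
E_xy = 0.3920/0.2757 ≈ 1.42.
E_xy > 0, so bus rides and subway rides are substitutes.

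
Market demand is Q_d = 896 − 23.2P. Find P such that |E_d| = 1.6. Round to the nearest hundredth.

23.77

Set −bP/(a − bP) = −1.6 ⇒ bP = 1.6(a − bP) ⇒ bP(1+1.6) = 1.6·a.
P = 1.6·896/(23.2·2.6) ≈ 23.77.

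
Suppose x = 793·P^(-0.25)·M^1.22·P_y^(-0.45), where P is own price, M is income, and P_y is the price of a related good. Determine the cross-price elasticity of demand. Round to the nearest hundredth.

-0.45

For a Cobb–Douglas (constant-elasticity) form x = A·P_y^α·…, the elasticity with respect to P_y equals the exponent α at every point.
Here the exponent on P_y is -0.45, so the cross-price elasticity of demand is -0.45.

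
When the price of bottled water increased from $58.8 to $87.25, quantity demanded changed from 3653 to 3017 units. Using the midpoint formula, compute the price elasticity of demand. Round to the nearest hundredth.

-0.49

%ΔQ = (3017 − 3653)/[(3653 + 3017)/2] = -636/3335 ≈ -0.1907.
%Δp = (87.25 − 58.8)/[(58.8 + 87.25)/2] = 28.45/73.025 ≈ 0.3896.
Arc elasticity E = %ΔQ/%Δp ≈ -0.1907/0.3896 ≈ -0.49.
|E| < 1: demand is inelastic over this range.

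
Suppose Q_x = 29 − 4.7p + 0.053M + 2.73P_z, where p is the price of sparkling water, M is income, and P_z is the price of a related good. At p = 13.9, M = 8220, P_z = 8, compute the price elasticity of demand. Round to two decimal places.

Q_x = 29 − 4.7(13.9) + 0.053(8220) + 2.73(8) = 29 − 65.33 + 435.66 + 21.84 = 421.17.
∂Q_x/∂p = −4.7, so E_p = (−4.7)·(13.9/421.17) ≈ -0.16.
|E_p| < 1: demand is inelastic.

-0.16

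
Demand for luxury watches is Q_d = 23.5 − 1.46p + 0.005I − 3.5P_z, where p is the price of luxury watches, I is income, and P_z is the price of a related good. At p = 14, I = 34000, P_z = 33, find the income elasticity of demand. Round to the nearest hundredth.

At the given point, Q_d = 23.5 − 1.46(14) + 0.005(34000) − 3.5(33) = 23.5 − 20.44 + 170 − 115.5 = 57.56.
∂Q_d/∂I = +0.005, so E_I = 0.005·(34000/57.56) ≈ 2.95.
E_I > 1: normal good (luxury).

2.95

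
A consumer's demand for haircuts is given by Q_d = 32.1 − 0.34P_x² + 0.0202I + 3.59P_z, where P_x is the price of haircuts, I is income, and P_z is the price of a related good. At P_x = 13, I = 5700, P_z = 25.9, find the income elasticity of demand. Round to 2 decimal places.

At the given point, Q_d = 32.1 − 0.34(13)² + 0.0202(5700) + 3.59(25.9) = 32.1 − 57.46 + 115.14 + 92.981 = 182.761.
∂Q_d/∂I = +0.0202, so E_I = 0.0202·(5700/182.761) ≈ 0.63.
E_I ∈ (0,1): normal good (necessity).

0.63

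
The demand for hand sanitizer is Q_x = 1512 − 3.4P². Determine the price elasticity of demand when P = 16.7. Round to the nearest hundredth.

At P = 16.7, Q_x = 563.774.
dQ_x/dP = −2·3.4·P = −113.56.
Point elasticity E = (dQ_x/dP)·(P/Q_x) = -113.56 × 16.7/563.774 ≈ -3.36.
|E| > 1, so demand is elastic at this price.

-3.36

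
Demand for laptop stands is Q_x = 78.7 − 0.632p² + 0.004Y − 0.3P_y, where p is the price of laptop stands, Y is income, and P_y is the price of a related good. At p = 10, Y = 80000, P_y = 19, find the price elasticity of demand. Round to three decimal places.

At the given point, Q_x = 78.7 − 0.632(10)² + 0.004(80000) − 0.3(19) = 78.7 − 63.2 + 320 − 5.7 = 329.8.
∂Q_x/∂p = −2·0.632·p = -12.64, so E_p = -12.64·(10/329.8) ≈ -0.383.
|E_p| < 1: demand is inelastic.

-0.383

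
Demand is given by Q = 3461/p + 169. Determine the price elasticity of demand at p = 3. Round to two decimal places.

-0.87

At p = 3, Q = 1322.6667.
dQ/dp = −3461/p² = −384.5556.
Point elasticity E = (dQ/dp)·(p/Q) = -384.5556 × 3/1322.6667 ≈ -0.87.
|E| < 1, so demand is inelastic at this price.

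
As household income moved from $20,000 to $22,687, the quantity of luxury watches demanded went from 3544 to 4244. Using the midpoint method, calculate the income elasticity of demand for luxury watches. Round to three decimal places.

%ΔQ = (4244 − 3544)/[(3544+4244)/2] = 700/3894 ≈ 0.1798.
%ΔM = (22,687 − 20,000)/[(20,000+22,687)/2] = 2687/21343.5 ≈ 0.1259.
E_I = %ΔQ/%ΔM ≈ 1.428.
E_I > 1: normal good (luxury).

1.428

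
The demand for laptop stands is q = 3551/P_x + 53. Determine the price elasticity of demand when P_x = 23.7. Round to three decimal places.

At P_x = 23.7, q = 202.8312.
dq/dP_x = −3551/P_x² = −6.322.
Point elasticity E = (dq/dP_x)·(P_x/q) = -6.322 × 23.7/202.8312 ≈ -0.739.
|E| < 1, so demand is inelastic at this price.

-0.739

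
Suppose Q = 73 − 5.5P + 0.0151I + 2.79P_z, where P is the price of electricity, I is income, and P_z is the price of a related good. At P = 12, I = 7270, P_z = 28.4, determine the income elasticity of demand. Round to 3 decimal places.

First evaluate Q: 73 − 5.5(12) + 0.0151(7270) + 2.79(28.4) = 73 − 66 + 109.777 + 79.236 = 196.013.
∂Q/∂I = +0.0151, so E_I = 0.0151·(7270/196.013) ≈ 0.560.
E_I ∈ (0,1): normal good (necessity).

0.560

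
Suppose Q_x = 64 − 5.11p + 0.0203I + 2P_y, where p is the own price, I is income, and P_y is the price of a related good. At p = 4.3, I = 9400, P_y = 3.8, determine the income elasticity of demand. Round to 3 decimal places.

Evaluating quantity at (p, I, P_y) gives Q_x = 64 − 5.11(4.3) + 0.0203(9400) + 2(3.8) = 64 − 21.973 + 190.82 + 7.6 = 240.447.
∂Q_x/∂I = +0.0203, so E_I = 0.0203·(9400/240.447) ≈ 0.794.
E_I ∈ (0,1): normal good (necessity).

0.794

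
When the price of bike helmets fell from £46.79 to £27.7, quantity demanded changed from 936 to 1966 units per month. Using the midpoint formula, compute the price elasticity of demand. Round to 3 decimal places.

-1.385

%Δq = (1966 − 936)/[(936 + 1966)/2] = 1030/1451 ≈ 0.7099.
%Δp = (27.7 − 46.79)/[(46.79 + 27.7)/2] = -19.09/37.245 ≈ -0.5126.
Arc elasticity E = %Δq/%Δp ≈ 0.7099/-0.5126 ≈ -1.385.
|E| > 1: demand is elastic over this range.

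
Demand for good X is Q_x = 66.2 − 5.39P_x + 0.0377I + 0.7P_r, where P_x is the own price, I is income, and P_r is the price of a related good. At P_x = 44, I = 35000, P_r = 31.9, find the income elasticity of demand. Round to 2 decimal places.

At the given point, Q_x = 66.2 − 5.39(44) + 0.0377(35000) + 0.7(31.9) = 66.2 − 237.16 + 1319.5 + 22.33 = 1170.87.
∂Q_x/∂I = +0.0377, so E_I = 0.0377·(35000/1170.87) ≈ 1.13.
E_I > 1: normal good (luxury).

1.13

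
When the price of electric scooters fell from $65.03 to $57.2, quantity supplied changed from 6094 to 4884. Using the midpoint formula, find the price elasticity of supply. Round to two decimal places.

1.72

%ΔQ = (4884 − 6094)/[(6094 + 4884)/2] = -1210/5489 ≈ -0.2204.
%ΔP = (57.2 − 65.03)/[(65.03 + 57.2)/2] = -7.83/61.115 ≈ -0.1281.
Arc elasticity E = %ΔQ/%ΔP ≈ -0.2204/-0.1281 ≈ 1.72.
|E| > 1: supply is elastic over this range.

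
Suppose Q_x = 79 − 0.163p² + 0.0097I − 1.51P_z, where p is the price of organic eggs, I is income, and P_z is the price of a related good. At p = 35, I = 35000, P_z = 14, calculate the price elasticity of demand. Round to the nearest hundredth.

Q_x = 79 − 0.163(35)² + 0.0097(35000) − 1.51(14) = 79 − 199.675 + 339.5 − 21.14 = 197.685.
∂Q_x/∂p = −2·0.163·p = -11.41, so E_p = -11.41·(35/197.685) ≈ -2.02.
|E_p| > 1: demand is elastic.

-2.02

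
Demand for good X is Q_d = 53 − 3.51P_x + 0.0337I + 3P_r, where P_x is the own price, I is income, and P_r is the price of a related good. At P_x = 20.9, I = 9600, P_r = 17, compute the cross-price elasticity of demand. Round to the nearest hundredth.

Substituting, Q_d = 53 − 3.51(20.9) + 0.0337(9600) + 3(17) = 53 − 73.359 + 323.52 + 51 = 354.161.
∂Q_d/∂P_r = +3, so E_xy = 3·(17/354.161) ≈ 0.14.
E_xy > 0: the goods are substitutes.

0.14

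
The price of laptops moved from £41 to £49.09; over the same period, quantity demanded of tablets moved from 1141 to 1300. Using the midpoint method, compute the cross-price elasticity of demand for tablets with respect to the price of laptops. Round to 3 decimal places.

0.725

%ΔQ_x = (1300 − 1141)/[(1141+1300)/2] = 159/1220.5 ≈ 0.1303.
%ΔP_y = (49.09 − 41)/[(41+49.09)/2] ≈ 0.1796.
E_xy = 0.1303/0.1796 ≈ 0.725.
E_xy > 0, so tablets and laptops are substitutes.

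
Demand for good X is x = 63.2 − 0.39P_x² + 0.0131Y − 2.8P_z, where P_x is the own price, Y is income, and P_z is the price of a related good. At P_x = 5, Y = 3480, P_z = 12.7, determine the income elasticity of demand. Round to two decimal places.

Substituting, x = 63.2 − 0.39(5)² + 0.0131(3480) − 2.8(12.7) = 63.2 − 9.75 + 45.588 − 35.56 = 63.478.
∂x/∂Y = +0.0131, so E_I = 0.0131·(3480/63.478) ≈ 0.72.
E_I ∈ (0,1): normal good (necessity).

0.72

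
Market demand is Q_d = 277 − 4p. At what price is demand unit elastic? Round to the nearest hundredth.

34.63

For linear demand Q_d = a − bp, E = −bp/(a − bp). |E| = 1 ⇒ bp = a − bp ⇒ p = a/(2b).
p = 277/(2·4) ≈ 34.63.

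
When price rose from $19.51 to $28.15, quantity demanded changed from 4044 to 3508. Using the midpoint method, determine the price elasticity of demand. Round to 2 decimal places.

-0.39

%Δq = (3508 − 4044)/[(4044 + 3508)/2] = -536/3776 ≈ -0.1419.
%ΔP = (28.15 − 19.51)/[(19.51 + 28.15)/2] = 8.64/23.83 ≈ 0.3626.
Arc elasticity E = %Δq/%ΔP ≈ -0.1419/0.3626 ≈ -0.39.
|E| < 1: demand is inelastic over this range.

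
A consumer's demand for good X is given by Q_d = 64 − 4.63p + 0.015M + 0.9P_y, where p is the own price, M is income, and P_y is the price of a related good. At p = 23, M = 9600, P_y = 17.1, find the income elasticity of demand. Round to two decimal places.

1.23

Q_d = 64 − 4.63(23) + 0.015(9600) + 0.9(17.1) = 64 − 106.49 + 144 + 15.39 = 116.9.
∂Q_d/∂M = +0.015, so E_I = 0.015·(9600/116.9) ≈ 1.23.
E_I > 1: normal good (luxury).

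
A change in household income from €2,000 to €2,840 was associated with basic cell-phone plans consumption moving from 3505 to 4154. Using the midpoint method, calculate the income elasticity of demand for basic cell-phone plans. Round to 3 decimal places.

0.488

%ΔQ = (4154 − 3505)/[(3505+4154)/2] = 649/3829.5 ≈ 0.1695.
%ΔI = (2,840 − 2,000)/[(2,000+2,840)/2] = 840/2420 ≈ 0.3471.
E_I = %ΔQ/%ΔI ≈ 0.488.
E_I ∈ (0,1): normal good (necessity).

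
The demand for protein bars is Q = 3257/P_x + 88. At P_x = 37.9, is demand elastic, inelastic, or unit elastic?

inelastic

At P_x = 37.9, Q = 173.9367.
dQ/dP_x = −3257/P_x² = −2.2675.
Point elasticity E = (dQ/dP_x)·(P_x/Q) = -2.2675 × 37.9/173.9367 ≈ -0.494.
|E| ≈ 0.494 < 1, so demand is inelastic.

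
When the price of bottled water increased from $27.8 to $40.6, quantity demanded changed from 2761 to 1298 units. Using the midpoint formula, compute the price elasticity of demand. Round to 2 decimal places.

-1.93

%ΔQ = (1298 − 2761)/[(2761 + 1298)/2] = -1463/2029.5 ≈ -0.7209.
%Δp = (40.6 − 27.8)/[(27.8 + 40.6)/2] = 12.8/34.2 ≈ 0.3743.
Arc elasticity E = %ΔQ/%Δp ≈ -0.7209/0.3743 ≈ -1.93.
|E| > 1: demand is elastic over this range.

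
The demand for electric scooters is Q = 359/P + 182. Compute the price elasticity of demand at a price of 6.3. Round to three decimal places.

At P = 6.3, Q = 238.9841.
dQ/dP = −359/P² = −9.0451.
Point elasticity E = (dQ/dP)·(P/Q) = -9.0451 × 6.3/238.9841 ≈ -0.238.
|E| < 1, so demand is inelastic at this price.

-0.238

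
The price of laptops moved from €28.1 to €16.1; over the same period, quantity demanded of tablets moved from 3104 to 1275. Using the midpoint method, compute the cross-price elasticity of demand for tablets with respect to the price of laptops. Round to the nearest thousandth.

%ΔQ_x = (1275 − 3104)/[(3104+1275)/2] = -1829/2189.5 ≈ -0.8354.
%ΔP_y = (16.1 − 28.1)/[(28.1+16.1)/2] ≈ -0.5430.
E_xy = -0.8354/-0.5430 ≈ 1.538.
E_xy > 0, so tablets and laptops are substitutes.

1.538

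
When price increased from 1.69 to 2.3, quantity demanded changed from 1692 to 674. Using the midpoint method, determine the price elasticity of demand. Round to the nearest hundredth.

-2.81

%Δq = (674 − 1692)/[(1692 + 674)/2] = -1018/1183 ≈ -0.8605.
%Δp = (2.3 − 1.69)/[(1.69 + 2.3)/2] = 0.61/1.995 ≈ 0.3058.
Arc elasticity E = %Δq/%Δp ≈ -0.8605/0.3058 ≈ -2.81.
|E| > 1: demand is elastic over this range.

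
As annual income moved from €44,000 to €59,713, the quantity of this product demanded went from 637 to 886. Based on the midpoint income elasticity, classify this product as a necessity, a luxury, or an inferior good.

%ΔQ = (886 − 637)/[(637+886)/2] = 249/761.5 ≈ 0.3270.
%ΔI = (59,713 − 44,000)/[(44,000+59,713)/2] = 15713/51856.5 ≈ 0.3030.
E_I = %ΔQ/%ΔI ≈ 1.079.
E_I > 1: normal good (luxury).

luxury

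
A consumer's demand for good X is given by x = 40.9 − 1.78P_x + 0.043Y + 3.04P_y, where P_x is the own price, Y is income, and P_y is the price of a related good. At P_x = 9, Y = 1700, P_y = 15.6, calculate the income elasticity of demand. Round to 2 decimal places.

0.50

Evaluating quantity at (P_x, Y, P_y) gives x = 40.9 − 1.78(9) + 0.043(1700) + 3.04(15.6) = 40.9 − 16.02 + 73.1 + 47.424 = 145.404.
∂x/∂Y = +0.043, so E_I = 0.043·(1700/145.404) ≈ 0.50.
E_I ∈ (0,1): normal good (necessity).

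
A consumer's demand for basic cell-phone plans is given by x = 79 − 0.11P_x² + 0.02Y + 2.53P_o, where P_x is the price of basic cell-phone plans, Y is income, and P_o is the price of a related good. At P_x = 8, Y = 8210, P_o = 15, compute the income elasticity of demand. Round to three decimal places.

0.599

Evaluating quantity at (P_x, Y, P_o) gives x = 79 − 0.11(8)² + 0.02(8210) + 2.53(15) = 79 − 7.04 + 164.2 + 37.95 = 274.11.
∂x/∂Y = +0.02, so E_I = 0.02·(8210/274.11) ≈ 0.599.
E_I ∈ (0,1): normal good (necessity).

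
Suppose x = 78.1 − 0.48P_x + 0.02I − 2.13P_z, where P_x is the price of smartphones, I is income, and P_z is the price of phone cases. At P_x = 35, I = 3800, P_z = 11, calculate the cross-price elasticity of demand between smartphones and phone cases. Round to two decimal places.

-0.21

At the given point, x = 78.1 − 0.48(35) + 0.02(3800) − 2.13(11) = 78.1 − 16.8 + 76 − 23.43 = 113.87.
∂x/∂P_z = −2.13, so E_xy = -2.13·(11/113.87) ≈ -0.21.
E_xy < 0: the goods are complements.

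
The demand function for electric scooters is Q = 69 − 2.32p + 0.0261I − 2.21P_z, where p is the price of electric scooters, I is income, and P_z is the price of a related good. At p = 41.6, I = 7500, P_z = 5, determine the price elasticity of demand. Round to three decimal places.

-0.614

Evaluating quantity at (p, I, P_z) gives Q = 69 − 2.32(41.6) + 0.0261(7500) − 2.21(5) = 69 − 96.512 + 195.75 − 11.05 = 157.188.
∂Q/∂p = −2.32, so E_p = (−2.32)·(41.6/157.188) ≈ -0.614.
|E_p| < 1: demand is inelastic.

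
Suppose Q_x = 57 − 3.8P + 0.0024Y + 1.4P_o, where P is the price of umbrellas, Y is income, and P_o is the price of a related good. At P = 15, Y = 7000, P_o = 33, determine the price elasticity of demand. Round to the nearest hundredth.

-0.90

Q_x = 57 − 3.8(15) + 0.0024(7000) + 1.4(33) = 57 − 57 + 16.8 + 46.2 = 63.
∂Q_x/∂P = −3.8, so E_p = (−3.8)·(15/63) ≈ -0.90.
|E_p| < 1: demand is inelastic.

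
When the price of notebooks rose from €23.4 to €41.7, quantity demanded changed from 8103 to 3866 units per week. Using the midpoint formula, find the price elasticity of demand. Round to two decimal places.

-1.26

%ΔQ = (3866 − 8103)/[(8103 + 3866)/2] = -4237/5984.5 ≈ -0.7080.
%Δp = (41.7 − 23.4)/[(23.4 + 41.7)/2] = 18.3/32.55 ≈ 0.5622.
Arc elasticity E = %ΔQ/%Δp ≈ -0.7080/0.5622 ≈ -1.26.
|E| > 1: demand is elastic over this range.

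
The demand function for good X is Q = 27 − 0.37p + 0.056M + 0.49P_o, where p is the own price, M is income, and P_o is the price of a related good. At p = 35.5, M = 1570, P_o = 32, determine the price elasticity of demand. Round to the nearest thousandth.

-0.112

First evaluate Q: 27 − 0.37(35.5) + 0.056(1570) + 0.49(32) = 27 − 13.135 + 87.92 + 15.68 = 117.465.
∂Q/∂p = −0.37, so E_p = (−0.37)·(35.5/117.465) ≈ -0.112.
|E_p| < 1: demand is inelastic.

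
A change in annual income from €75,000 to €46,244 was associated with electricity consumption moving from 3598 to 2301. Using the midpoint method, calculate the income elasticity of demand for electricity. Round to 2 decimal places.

0.93

%ΔQ = (2301 − 3598)/[(3598+2301)/2] = -1297/2949.5 ≈ -0.4397.
%ΔY = (46,244 − 75,000)/[(75,000+46,244)/2] = -28756/60622 ≈ -0.4743.
E_I = %ΔQ/%ΔY ≈ 0.93.
E_I ∈ (0,1): normal good (necessity).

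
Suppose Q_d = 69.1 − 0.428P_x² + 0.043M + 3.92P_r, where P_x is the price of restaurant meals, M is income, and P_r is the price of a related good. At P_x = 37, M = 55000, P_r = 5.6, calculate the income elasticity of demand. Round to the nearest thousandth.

1.265

Evaluating quantity at (P_x, M, P_r) gives Q_d = 69.1 − 0.428(37)² + 0.043(55000) + 3.92(5.6) = 69.1 − 585.932 + 2365 + 21.952 = 1870.12.
∂Q_d/∂M = +0.043, so E_I = 0.043·(55000/1870.12) ≈ 1.265.
E_I > 1: normal good (luxury).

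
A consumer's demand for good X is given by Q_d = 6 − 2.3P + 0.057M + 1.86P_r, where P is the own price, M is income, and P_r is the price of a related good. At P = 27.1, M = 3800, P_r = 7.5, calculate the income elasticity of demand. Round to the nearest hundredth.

First evaluate Q_d: 6 − 2.3(27.1) + 0.057(3800) + 1.86(7.5) = 6 − 62.33 + 216.6 + 13.95 = 174.22.
∂Q_d/∂M = +0.057, so E_I = 0.057·(3800/174.22) ≈ 1.24.
E_I > 1: normal good (luxury).

1.24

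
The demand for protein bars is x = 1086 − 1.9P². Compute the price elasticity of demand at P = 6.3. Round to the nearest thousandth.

At P = 6.3, x = 1010.589.
dx/dP = −2·1.9·P = −23.94.
Point elasticity E = (dx/dP)·(P/x) = -23.94 × 6.3/1010.589 ≈ -0.149.
|E| < 1, so demand is inelastic at this price.

-0.149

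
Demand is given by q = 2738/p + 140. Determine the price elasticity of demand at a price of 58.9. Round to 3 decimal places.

At p = 58.9, q = 186.4856.
dq/dp = −2738/p² = −0.7892.
Point elasticity E = (dq/dp)·(p/q) = -0.7892 × 58.9/186.4856 ≈ -0.249.
|E| < 1, so demand is inelastic at this price.

-0.249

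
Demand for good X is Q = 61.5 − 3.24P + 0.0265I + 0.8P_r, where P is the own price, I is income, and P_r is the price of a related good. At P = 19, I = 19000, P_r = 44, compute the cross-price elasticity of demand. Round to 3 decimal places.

Evaluating quantity at (P, I, P_r) gives Q = 61.5 − 3.24(19) + 0.0265(19000) + 0.8(44) = 61.5 − 61.56 + 503.5 + 35.2 = 538.64.
∂Q/∂P_r = +0.8, so E_xy = 0.8·(44/538.64) ≈ 0.065.
E_xy > 0: the goods are substitutes.

0.065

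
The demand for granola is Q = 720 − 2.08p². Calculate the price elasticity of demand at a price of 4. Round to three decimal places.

-0.097

At p = 4, Q = 686.72.
dQ/dp = −2·2.08·p = −16.64.
Point elasticity E = (dQ/dp)·(p/Q) = -16.64 × 4/686.72 ≈ -0.097.
|E| < 1, so demand is inelastic at this price.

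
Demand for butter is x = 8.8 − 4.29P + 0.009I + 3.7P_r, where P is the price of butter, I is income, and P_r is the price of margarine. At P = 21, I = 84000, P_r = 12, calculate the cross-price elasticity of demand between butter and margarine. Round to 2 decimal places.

First evaluate x: 8.8 − 4.29(21) + 0.009(84000) + 3.7(12) = 8.8 − 90.09 + 756 + 44.4 = 719.11.
∂x/∂P_r = +3.7, so E_xy = 3.7·(12/719.11) ≈ 0.06.
E_xy > 0: the goods are substitutes.

0.06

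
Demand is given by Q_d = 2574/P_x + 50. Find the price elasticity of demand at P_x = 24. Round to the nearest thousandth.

At P_x = 24, Q_d = 157.25.
dQ_d/dP_x = −2574/P_x² = −4.4688.
Point elasticity E = (dQ_d/dP_x)·(P_x/Q_d) = -4.4688 × 24/157.25 ≈ -0.682.
|E| < 1, so demand is inelastic at this price.

-0.682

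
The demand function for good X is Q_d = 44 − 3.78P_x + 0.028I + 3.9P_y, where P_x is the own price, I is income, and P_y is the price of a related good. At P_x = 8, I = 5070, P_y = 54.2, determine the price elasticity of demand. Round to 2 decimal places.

First evaluate Q_d: 44 − 3.78(8) + 0.028(5070) + 3.9(54.2) = 44 − 30.24 + 141.96 + 211.38 = 367.1.
∂Q_d/∂P_x = −3.78, so E_p = (−3.78)·(8/367.1) ≈ -0.08.
|E_p| < 1: demand is inelastic.

-0.08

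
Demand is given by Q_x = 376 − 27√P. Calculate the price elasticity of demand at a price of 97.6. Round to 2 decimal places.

-1.22

At P = 97.6, Q_x = 109.2597.
dQ_x/dP = −27/(2√P) = −27/(2·9.8793).
Point elasticity E = (dQ_x/dP)·(P/Q_x) = -1.3665 × 97.6/109.2597 ≈ -1.22.
|E| > 1, so demand is elastic at this price.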